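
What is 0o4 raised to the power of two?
Convert 0o4 (octal) → 4 (decimal)
Convert two (English words) → 2 (decimal)
Compute 4 ^ 2 = 16
16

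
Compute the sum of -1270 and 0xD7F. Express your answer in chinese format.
Convert 0xD7F (hexadecimal) → 13×256 + 7×16 + 15 = 3455 (decimal)
Compute -1270 + 3455 = 2185
Convert 2185 (decimal) → 2185 = 2×1000 + 1×100 + 8×10 + 5 → 二千一百八十五 (Chinese numeral)
二千一百八十五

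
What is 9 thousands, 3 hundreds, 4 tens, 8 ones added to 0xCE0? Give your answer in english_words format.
Convert 9 thousands, 3 hundreds, 4 tens, 8 ones (place-value notation) → 9×1000 + 3×100 + 4×10 + 8 = 9348 (decimal)
Convert 0xCE0 (hexadecimal) → 12×256 + 14×16 = 3296 (decimal)
Compute 9348 + 3296 = 12644
Convert 12644 (decimal) → 12644 = 12×1000 + 6×100 + 44 → twelve thousand six hundred forty-four (English words)
twelve thousand six hundred forty-four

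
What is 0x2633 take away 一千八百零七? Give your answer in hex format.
Convert 0x2633 (hexadecimal) → 2×4096 + 6×256 + 3×16 + 3 = 9779 (decimal)
Convert 一千八百零七 (Chinese numeral) → 1×1000 + 8×100 + 7 = 1807 (decimal)
Compute 9779 - 1807 = 7972
Convert 7972 (decimal) → 7972 = 1×4096 + 15×256 + 2×16 + 4 → 0x1F24 (hexadecimal)
0x1F24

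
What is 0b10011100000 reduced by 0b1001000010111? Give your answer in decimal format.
Convert 0b10011100000 (binary) → 1024 + 128 + 64 + 32 = 1248 (decimal)
Convert 0b1001000010111 (binary) → 4096 + 512 + 16 + 4 + 2 + 1 = 4631 (decimal)
Compute 1248 - 4631 = -3383
-3383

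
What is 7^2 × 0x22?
Convert 7^2 (power) → 49 (decimal)
Convert 0x22 (hexadecimal) → 2×16 + 2 = 34 (decimal)
Compute 49 × 34 = 1666
1666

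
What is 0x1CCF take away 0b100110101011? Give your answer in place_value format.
Convert 0x1CCF (hexadecimal) → 1×4096 + 12×256 + 12×16 + 15 = 7375 (decimal)
Convert 0b100110101011 (binary) → 2048 + 256 + 128 + 32 + 8 + 2 + 1 = 2475 (decimal)
Compute 7375 - 2475 = 4900
Convert 4900 (decimal) → 4900 = 4×1000 + 9×100 → 4 thousands, 9 hundreds (place-value notation)
4 thousands, 9 hundreds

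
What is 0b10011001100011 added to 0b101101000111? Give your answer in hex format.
Convert 0b10011001100011 (binary) → 8192 + 1024 + 512 + 64 + 32 + 2 + 1 = 9827 (decimal)
Convert 0b101101000111 (binary) → 2048 + 512 + 256 + 64 + 4 + 2 + 1 = 2887 (decimal)
Compute 9827 + 2887 = 12714
Convert 12714 (decimal) → 12714 = 3×4096 + 1×256 + 10×16 + 10 → 0x31AA (hexadecimal)
0x31AA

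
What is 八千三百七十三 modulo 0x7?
Convert 八千三百七十三 (Chinese numeral) → 8×1000 + 3×100 + 7×10 + 3 = 8373 (decimal)
Convert 0x7 (hexadecimal) → 7 (decimal)
Compute 8373 mod 7 = 1
1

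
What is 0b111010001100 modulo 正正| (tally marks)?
Convert 0b111010001100 (binary) → 2048 + 1024 + 512 + 128 + 8 + 4 = 3724 (decimal)
Convert 正正| (tally marks) → 5 + 5 + 1 = 11 (decimal)
Compute 3724 mod 11 = 6
6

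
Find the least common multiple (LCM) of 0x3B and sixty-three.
Convert 0x3B (hexadecimal) → 3×16 + 11 = 59 (decimal)
Convert sixty-three (English words) → 63 (decimal)
Compute lcm(59, 63) = 3717
3717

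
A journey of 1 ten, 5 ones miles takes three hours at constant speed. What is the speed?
Convert 1 ten, 5 ones (place-value notation) → 1×10 + 5 = 15 (decimal)
Convert three (English words) → 3 (decimal)
Compute 15 ÷ 3 = 5
5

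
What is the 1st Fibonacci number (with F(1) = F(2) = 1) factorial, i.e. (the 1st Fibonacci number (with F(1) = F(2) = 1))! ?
Convert the 1st Fibonacci number (with F(1) = F(2) = 1) (Fibonacci index) → 1 (decimal)
Compute 1! = 1
1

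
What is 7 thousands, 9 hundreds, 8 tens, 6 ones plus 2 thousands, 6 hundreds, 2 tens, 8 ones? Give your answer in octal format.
Convert 7 thousands, 9 hundreds, 8 tens, 6 ones (place-value notation) → 7×1000 + 9×100 + 8×10 + 6 = 7986 (decimal)
Convert 2 thousands, 6 hundreds, 2 tens, 8 ones (place-value notation) → 2×1000 + 6×100 + 2×10 + 8 = 2628 (decimal)
Compute 7986 + 2628 = 10614
Convert 10614 (decimal) → 10614 = 2×4096 + 4×512 + 5×64 + 6×8 + 6 → 0o24566 (octal)
0o24566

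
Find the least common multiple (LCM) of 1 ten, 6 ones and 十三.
Convert 1 ten, 6 ones (place-value notation) → 1×10 + 6 = 16 (decimal)
Convert 十三 (Chinese numeral) → 1×10 + 3 = 13 (decimal)
Compute lcm(16, 13) = 208
208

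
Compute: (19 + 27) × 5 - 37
Parentheses first: 19 + 27 = 46
Multiply: 46 × 5 = 230
Subtract: 230 - 37 = 193
193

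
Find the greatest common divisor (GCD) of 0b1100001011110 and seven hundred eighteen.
Convert 0b1100001011110 (binary) → 4096 + 2048 + 64 + 16 + 8 + 4 + 2 = 6238 (decimal)
Convert seven hundred eighteen (English words) → 7×100 + 18 = 718 (decimal)
Compute gcd(6238, 718) = 2
2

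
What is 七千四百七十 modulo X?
Convert 七千四百七十 (Chinese numeral) → 7×1000 + 4×100 + 7×10 = 7470 (decimal)
Convert X (Roman numeral) → 10 (decimal)
Compute 7470 mod 10 = 0
0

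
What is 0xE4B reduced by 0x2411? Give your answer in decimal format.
Convert 0xE4B (hexadecimal) → 14×256 + 4×16 + 11 = 3659 (decimal)
Convert 0x2411 (hexadecimal) → 2×4096 + 4×256 + 1×16 + 1 = 9233 (decimal)
Compute 3659 - 9233 = -5574
-5574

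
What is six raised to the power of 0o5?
Convert six (English words) → 6 (decimal)
Convert 0o5 (octal) → 5 (decimal)
Compute 6 ^ 5 = 7776
7776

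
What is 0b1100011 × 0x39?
Convert 0b1100011 (binary) → 64 + 32 + 2 + 1 = 99 (decimal)
Convert 0x39 (hexadecimal) → 3×16 + 9 = 57 (decimal)
Compute 99 × 57 = 5643
5643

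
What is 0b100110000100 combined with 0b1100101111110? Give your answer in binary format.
Convert 0b100110000100 (binary) → 2048 + 256 + 128 + 4 = 2436 (decimal)
Convert 0b1100101111110 (binary) → 4096 + 2048 + 256 + 64 + 32 + 16 + 8 + 4 + 2 = 6526 (decimal)
Compute 2436 + 6526 = 8962
Convert 8962 (decimal) → 8962 = 8192 + 512 + 256 + 2 → 0b10001100000010 (binary)
0b10001100000010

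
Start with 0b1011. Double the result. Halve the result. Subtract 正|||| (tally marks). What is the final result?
Convert 0b1011 (binary) → 8 + 2 + 1 = 11 (decimal)
Start: 11
11 × 2 = 22
22 ÷ 2 = 11
Convert 正|||| (tally marks) → 5 + 4 = 9 (decimal)
11 - 9 = 2
2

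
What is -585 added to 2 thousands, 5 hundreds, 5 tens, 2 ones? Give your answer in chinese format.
Convert 2 thousands, 5 hundreds, 5 tens, 2 ones (place-value notation) → 2×1000 + 5×100 + 5×10 + 2 = 2552 (decimal)
Compute -585 + 2552 = 1967
Convert 1967 (decimal) → 1967 = 1×1000 + 9×100 + 6×10 + 7 → 一千九百六十七 (Chinese numeral)
一千九百六十七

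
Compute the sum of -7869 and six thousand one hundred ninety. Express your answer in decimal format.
Convert six thousand one hundred ninety (English words) → 6×1000 + 1×100 + 90 = 6190 (decimal)
Compute -7869 + 6190 = -1679
-1679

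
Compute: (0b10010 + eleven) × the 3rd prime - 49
Convert 0b10010 (binary) → 16 + 2 = 18 (decimal)
Convert eleven (English words) → 11 (decimal)
Convert the 3rd prime (prime index) → 5 (decimal)
Expression in decimal: (18 + 11) × 5 - 49
Parentheses first: 18 + 11 = 29
Multiply: 29 × 5 = 145
Subtract: 145 - 49 = 96
96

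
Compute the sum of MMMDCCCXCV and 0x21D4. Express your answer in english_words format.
Convert MMMDCCCXCV (Roman numeral) → 1000 + 1000 + 1000 + 500 + 100 + 100 + 100 + 90 + 5 = 3895 (decimal)
Convert 0x21D4 (hexadecimal) → 2×4096 + 1×256 + 13×16 + 4 = 8660 (decimal)
Compute 3895 + 8660 = 12555
Convert 12555 (decimal) → 12555 = 12×1000 + 5×100 + 55 → twelve thousand five hundred fifty-five (English words)
twelve thousand five hundred fifty-five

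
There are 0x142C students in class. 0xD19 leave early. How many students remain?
Convert 0x142C (hexadecimal) → 1×4096 + 4×256 + 2×16 + 12 = 5164 (decimal)
Convert 0xD19 (hexadecimal) → 13×256 + 1×16 + 9 = 3353 (decimal)
Compute 5164 - 3353 = 1811
1811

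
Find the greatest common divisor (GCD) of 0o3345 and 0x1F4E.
Convert 0o3345 (octal) → 3×512 + 3×64 + 4×8 + 5 = 1765 (decimal)
Convert 0x1F4E (hexadecimal) → 1×4096 + 15×256 + 4×16 + 14 = 8014 (decimal)
Compute gcd(1765, 8014) = 1
1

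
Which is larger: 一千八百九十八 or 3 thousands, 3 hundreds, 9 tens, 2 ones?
Convert 一千八百九十八 (Chinese numeral) → 1×1000 + 8×100 + 9×10 + 8 = 1898 (decimal)
Convert 3 thousands, 3 hundreds, 9 tens, 2 ones (place-value notation) → 3×1000 + 3×100 + 9×10 + 2 = 3392 (decimal)
Compare 1898 vs 3392: larger = 3392
3392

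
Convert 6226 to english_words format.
Convert 6226 (decimal) → 6226 = 6×1000 + 2×100 + 26 → six thousand two hundred twenty-six (English words)
six thousand two hundred twenty-six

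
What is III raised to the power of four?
Convert III (Roman numeral) → 1 + 1 + 1 = 3 (decimal)
Convert four (English words) → 4 (decimal)
Compute 3 ^ 4 = 81
81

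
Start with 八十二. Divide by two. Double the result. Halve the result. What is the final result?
Convert 八十二 (Chinese numeral) → 8×10 + 2 = 82 (decimal)
Start: 82
Convert two (English words) → 2 (decimal)
82 ÷ 2 = 41
41 × 2 = 82
82 ÷ 2 = 41
41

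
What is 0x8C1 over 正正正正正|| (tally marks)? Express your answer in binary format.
Convert 0x8C1 (hexadecimal) → 8×256 + 12×16 + 1 = 2241 (decimal)
Convert 正正正正正|| (tally marks) → 5 + 5 + 5 + 5 + 5 + 2 = 27 (decimal)
Compute 2241 ÷ 27 = 83
Convert 83 (decimal) → 83 = 64 + 16 + 2 + 1 → 0b1010011 (binary)
0b1010011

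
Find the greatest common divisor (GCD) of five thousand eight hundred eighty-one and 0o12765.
Convert five thousand eight hundred eighty-one (English words) → 5×1000 + 8×100 + 81 = 5881 (decimal)
Convert 0o12765 (octal) → 1×4096 + 2×512 + 7×64 + 6×8 + 5 = 5621 (decimal)
Compute gcd(5881, 5621) = 1
1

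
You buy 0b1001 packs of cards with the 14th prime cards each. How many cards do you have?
Convert the 14th prime (prime index) → 43 (decimal)
Convert 0b1001 (binary) → 8 + 1 = 9 (decimal)
Compute 43 × 9 = 387
387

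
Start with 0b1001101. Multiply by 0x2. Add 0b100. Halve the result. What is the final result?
Convert 0b1001101 (binary) → 64 + 8 + 4 + 1 = 77 (decimal)
Start: 77
Convert 0x2 (hexadecimal) → 2 (decimal)
77 × 2 = 154
Convert 0b100 (binary) → 4 (decimal)
154 + 4 = 158
158 ÷ 2 = 79
79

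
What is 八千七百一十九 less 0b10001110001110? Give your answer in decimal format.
Convert 八千七百一十九 (Chinese numeral) → 8×1000 + 7×100 + 1×10 + 9 = 8719 (decimal)
Convert 0b10001110001110 (binary) → 8192 + 512 + 256 + 128 + 8 + 4 + 2 = 9102 (decimal)
Compute 8719 - 9102 = -383
-383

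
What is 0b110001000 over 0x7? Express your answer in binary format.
Convert 0b110001000 (binary) → 256 + 128 + 8 = 392 (decimal)
Convert 0x7 (hexadecimal) → 7 (decimal)
Compute 392 ÷ 7 = 56
Convert 56 (decimal) → 56 = 32 + 16 + 8 → 0b111000 (binary)
0b111000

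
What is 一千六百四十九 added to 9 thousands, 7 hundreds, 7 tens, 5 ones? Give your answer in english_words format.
Convert 一千六百四十九 (Chinese numeral) → 1×1000 + 6×100 + 4×10 + 9 = 1649 (decimal)
Convert 9 thousands, 7 hundreds, 7 tens, 5 ones (place-value notation) → 9×1000 + 7×100 + 7×10 + 5 = 9775 (decimal)
Compute 1649 + 9775 = 11424
Convert 11424 (decimal) → 11424 = 11×1000 + 4×100 + 24 → eleven thousand four hundred twenty-four (English words)
eleven thousand four hundred twenty-four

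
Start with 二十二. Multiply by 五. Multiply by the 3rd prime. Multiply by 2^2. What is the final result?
Convert 二十二 (Chinese numeral) → 2×10 + 2 = 22 (decimal)
Start: 22
Convert 五 (Chinese numeral) → 5 (decimal)
22 × 5 = 110
Convert the 3rd prime (prime index) → 5 (decimal)
110 × 5 = 550
Convert 2^2 (power) → 4 (decimal)
550 × 4 = 2200
2200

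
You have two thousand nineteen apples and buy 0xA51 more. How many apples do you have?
Convert two thousand nineteen (English words) → 2×1000 + 19 = 2019 (decimal)
Convert 0xA51 (hexadecimal) → 10×256 + 5×16 + 1 = 2641 (decimal)
Compute 2019 + 2641 = 4660
4660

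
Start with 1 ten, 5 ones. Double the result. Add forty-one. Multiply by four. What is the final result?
Convert 1 ten, 5 ones (place-value notation) → 1×10 + 5 = 15 (decimal)
Start: 15
15 × 2 = 30
Convert forty-one (English words) → 41 (decimal)
30 + 41 = 71
Convert four (English words) → 4 (decimal)
71 × 4 = 284
284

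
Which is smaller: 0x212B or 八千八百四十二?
Convert 0x212B (hexadecimal) → 2×4096 + 1×256 + 2×16 + 11 = 8491 (decimal)
Convert 八千八百四十二 (Chinese numeral) → 8×1000 + 8×100 + 4×10 + 2 = 8842 (decimal)
Compare 8491 vs 8842: smaller = 8491
8491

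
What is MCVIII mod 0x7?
Convert MCVIII (Roman numeral) → 1000 + 100 + 5 + 1 + 1 + 1 = 1108 (decimal)
Convert 0x7 (hexadecimal) → 7 (decimal)
Compute 1108 mod 7 = 2
2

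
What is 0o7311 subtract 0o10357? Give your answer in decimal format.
Convert 0o7311 (octal) → 7×512 + 3×64 + 1×8 + 1 = 3785 (decimal)
Convert 0o10357 (octal) → 1×4096 + 3×64 + 5×8 + 7 = 4335 (decimal)
Compute 3785 - 4335 = -550
-550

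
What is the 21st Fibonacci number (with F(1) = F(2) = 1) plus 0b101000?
The 21st Fibonacci number (with F(1) = F(2) = 1) = 10946
Convert 0b101000 (binary) → 32 + 8 = 40 (decimal)
Compute 10946 + 40 = 10986
10986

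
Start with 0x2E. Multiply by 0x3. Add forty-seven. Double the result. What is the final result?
Convert 0x2E (hexadecimal) → 2×16 + 14 = 46 (decimal)
Start: 46
Convert 0x3 (hexadecimal) → 3 (decimal)
46 × 3 = 138
Convert forty-seven (English words) → 47 (decimal)
138 + 47 = 185
185 × 2 = 370
370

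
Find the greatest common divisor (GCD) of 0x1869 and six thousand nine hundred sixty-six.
Convert 0x1869 (hexadecimal) → 1×4096 + 8×256 + 6×16 + 9 = 6249 (decimal)
Convert six thousand nine hundred sixty-six (English words) → 6×1000 + 9×100 + 66 = 6966 (decimal)
Compute gcd(6249, 6966) = 3
3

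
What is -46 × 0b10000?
Convert 0b10000 (binary) → 16 (decimal)
Compute -46 × 16 = -736
-736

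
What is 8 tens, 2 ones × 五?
Convert 8 tens, 2 ones (place-value notation) → 8×10 + 2 = 82 (decimal)
Convert 五 (Chinese numeral) → 5 (decimal)
Compute 82 × 5 = 410
410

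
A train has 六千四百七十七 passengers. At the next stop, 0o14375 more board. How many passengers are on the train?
Convert 六千四百七十七 (Chinese numeral) → 6×1000 + 4×100 + 7×10 + 7 = 6477 (decimal)
Convert 0o14375 (octal) → 1×4096 + 4×512 + 3×64 + 7×8 + 5 = 6397 (decimal)
Compute 6477 + 6397 = 12874
12874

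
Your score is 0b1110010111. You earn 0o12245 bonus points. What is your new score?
Convert 0b1110010111 (binary) → 512 + 256 + 128 + 16 + 4 + 2 + 1 = 919 (decimal)
Convert 0o12245 (octal) → 1×4096 + 2×512 + 2×64 + 4×8 + 5 = 5285 (decimal)
Compute 919 + 5285 = 6204
6204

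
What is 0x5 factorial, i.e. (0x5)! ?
Convert 0x5 (hexadecimal) → 5 (decimal)
Compute 5! = 120
120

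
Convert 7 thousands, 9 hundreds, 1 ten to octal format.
Convert 7 thousands, 9 hundreds, 1 ten (place-value notation) → 7×1000 + 9×100 + 1×10 = 7910 (decimal)
Convert 7910 (decimal) → 7910 = 1×4096 + 7×512 + 3×64 + 4×8 + 6 → 0o17346 (octal)
0o17346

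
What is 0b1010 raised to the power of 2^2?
Convert 0b1010 (binary) → 8 + 2 = 10 (decimal)
Convert 2^2 (power) → 4 (decimal)
Compute 10 ^ 4 = 10000
10000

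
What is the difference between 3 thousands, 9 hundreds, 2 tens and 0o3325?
Convert 3 thousands, 9 hundreds, 2 tens (place-value notation) → 3×1000 + 9×100 + 2×10 = 3920 (decimal)
Convert 0o3325 (octal) → 3×512 + 3×64 + 2×8 + 5 = 1749 (decimal)
Difference: |3920 - 1749| = 2171
2171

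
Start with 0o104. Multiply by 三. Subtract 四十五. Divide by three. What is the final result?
Convert 0o104 (octal) → 1×64 + 4 = 68 (decimal)
Start: 68
Convert 三 (Chinese numeral) → 3 (decimal)
68 × 3 = 204
Convert 四十五 (Chinese numeral) → 4×10 + 5 = 45 (decimal)
204 - 45 = 159
Convert three (English words) → 3 (decimal)
159 ÷ 3 = 53
53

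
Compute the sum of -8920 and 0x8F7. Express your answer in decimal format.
Convert 0x8F7 (hexadecimal) → 8×256 + 15×16 + 7 = 2295 (decimal)
Compute -8920 + 2295 = -6625
-6625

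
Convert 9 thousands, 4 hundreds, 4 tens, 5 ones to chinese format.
Convert 9 thousands, 4 hundreds, 4 tens, 5 ones (place-value notation) → 9×1000 + 4×100 + 4×10 + 5 = 9445 (decimal)
Convert 9445 (decimal) → 9445 = 9×1000 + 4×100 + 4×10 + 5 → 九千四百四十五 (Chinese numeral)
九千四百四十五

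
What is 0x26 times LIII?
Convert 0x26 (hexadecimal) → 2×16 + 6 = 38 (decimal)
Convert LIII (Roman numeral) → 50 + 1 + 1 + 1 = 53 (decimal)
Compute 38 × 53 = 2014
2014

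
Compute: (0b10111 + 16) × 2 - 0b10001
Convert 0b10111 (binary) → 16 + 4 + 2 + 1 = 23 (decimal)
Convert 0b10001 (binary) → 16 + 1 = 17 (decimal)
Expression in decimal: (23 + 16) × 2 - 17
Parentheses first: 23 + 16 = 39
Multiply: 39 × 2 = 78
Subtract: 78 - 17 = 61
61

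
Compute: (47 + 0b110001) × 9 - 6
Convert 0b110001 (binary) → 32 + 16 + 1 = 49 (decimal)
Expression in decimal: (47 + 49) × 9 - 6
Parentheses first: 47 + 49 = 96
Multiply: 96 × 9 = 864
Subtract: 864 - 6 = 858
858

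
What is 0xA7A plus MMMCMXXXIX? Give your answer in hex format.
Convert 0xA7A (hexadecimal) → 10×256 + 7×16 + 10 = 2682 (decimal)
Convert MMMCMXXXIX (Roman numeral) → 1000 + 1000 + 1000 + 900 + 10 + 10 + 10 + 9 = 3939 (decimal)
Compute 2682 + 3939 = 6621
Convert 6621 (decimal) → 6621 = 1×4096 + 9×256 + 13×16 + 13 → 0x19DD (hexadecimal)
0x19DD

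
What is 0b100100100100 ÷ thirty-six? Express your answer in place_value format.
Convert 0b100100100100 (binary) → 2048 + 256 + 32 + 4 = 2340 (decimal)
Convert thirty-six (English words) → 36 (decimal)
Compute 2340 ÷ 36 = 65
Convert 65 (decimal) → 65 = 6×10 + 5 → 6 tens, 5 ones (place-value notation)
6 tens, 5 ones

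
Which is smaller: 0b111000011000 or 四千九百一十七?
Convert 0b111000011000 (binary) → 2048 + 1024 + 512 + 16 + 8 = 3608 (decimal)
Convert 四千九百一十七 (Chinese numeral) → 4×1000 + 9×100 + 1×10 + 7 = 4917 (decimal)
Compare 3608 vs 4917: smaller = 3608
3608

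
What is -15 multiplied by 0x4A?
Convert 0x4A (hexadecimal) → 4×16 + 10 = 74 (decimal)
Compute -15 × 74 = -1110
-1110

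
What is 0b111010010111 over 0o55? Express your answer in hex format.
Convert 0b111010010111 (binary) → 2048 + 1024 + 512 + 128 + 16 + 4 + 2 + 1 = 3735 (decimal)
Convert 0o55 (octal) → 5×8 + 5 = 45 (decimal)
Compute 3735 ÷ 45 = 83
Convert 83 (decimal) → 83 = 5×16 + 3 → 0x53 (hexadecimal)
0x53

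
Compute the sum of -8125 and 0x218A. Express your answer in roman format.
Convert 0x218A (hexadecimal) → 2×4096 + 1×256 + 8×16 + 10 = 8586 (decimal)
Compute -8125 + 8586 = 461
Convert 461 (decimal) → 461 = 400 + 50 + 10 + 1 → CDLXI (Roman numeral)
CDLXI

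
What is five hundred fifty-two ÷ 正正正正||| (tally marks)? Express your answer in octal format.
Convert five hundred fifty-two (English words) → 5×100 + 52 = 552 (decimal)
Convert 正正正正||| (tally marks) → 5 + 5 + 5 + 5 + 3 = 23 (decimal)
Compute 552 ÷ 23 = 24
Convert 24 (decimal) → 24 = 3×8 → 0o30 (octal)
0o30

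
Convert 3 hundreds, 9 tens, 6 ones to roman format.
Convert 3 hundreds, 9 tens, 6 ones (place-value notation) → 3×100 + 9×10 + 6 = 396 (decimal)
Convert 396 (decimal) → 396 = 100 + 100 + 100 + 90 + 5 + 1 → CCCXCVI (Roman numeral)
CCCXCVI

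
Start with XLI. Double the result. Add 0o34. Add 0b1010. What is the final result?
Convert XLI (Roman numeral) → 40 + 1 = 41 (decimal)
Start: 41
41 × 2 = 82
Convert 0o34 (octal) → 3×8 + 4 = 28 (decimal)
82 + 28 = 110
Convert 0b1010 (binary) → 8 + 2 = 10 (decimal)
110 + 10 = 120
120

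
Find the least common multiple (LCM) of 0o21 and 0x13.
Convert 0o21 (octal) → 2×8 + 1 = 17 (decimal)
Convert 0x13 (hexadecimal) → 1×16 + 3 = 19 (decimal)
Compute lcm(17, 19) = 323
323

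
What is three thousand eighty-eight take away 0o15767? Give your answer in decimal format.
Convert three thousand eighty-eight (English words) → 3×1000 + 88 = 3088 (decimal)
Convert 0o15767 (octal) → 1×4096 + 5×512 + 7×64 + 6×8 + 7 = 7159 (decimal)
Compute 3088 - 7159 = -4071
-4071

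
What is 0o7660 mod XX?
Convert 0o7660 (octal) → 7×512 + 6×64 + 6×8 = 4016 (decimal)
Convert XX (Roman numeral) → 10 + 10 = 20 (decimal)
Compute 4016 mod 20 = 16
16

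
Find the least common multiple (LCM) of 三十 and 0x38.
Convert 三十 (Chinese numeral) → 3×10 = 30 (decimal)
Convert 0x38 (hexadecimal) → 3×16 + 8 = 56 (decimal)
Compute lcm(30, 56) = 840
840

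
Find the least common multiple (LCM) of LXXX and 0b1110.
Convert LXXX (Roman numeral) → 50 + 10 + 10 + 10 = 80 (decimal)
Convert 0b1110 (binary) → 8 + 4 + 2 = 14 (decimal)
Compute lcm(80, 14) = 560
560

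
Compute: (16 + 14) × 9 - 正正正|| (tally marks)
Convert 正正正|| (tally marks) → 5 + 5 + 5 + 2 = 17 (decimal)
Expression in decimal: (16 + 14) × 9 - 17
Parentheses first: 16 + 14 = 30
Multiply: 30 × 9 = 270
Subtract: 270 - 17 = 253
253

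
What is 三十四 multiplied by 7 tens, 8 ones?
Convert 三十四 (Chinese numeral) → 3×10 + 4 = 34 (decimal)
Convert 7 tens, 8 ones (place-value notation) → 7×10 + 8 = 78 (decimal)
Compute 34 × 78 = 2652
2652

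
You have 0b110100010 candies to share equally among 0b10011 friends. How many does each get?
Convert 0b110100010 (binary) → 256 + 128 + 32 + 2 = 418 (decimal)
Convert 0b10011 (binary) → 16 + 2 + 1 = 19 (decimal)
Compute 418 ÷ 19 = 22
22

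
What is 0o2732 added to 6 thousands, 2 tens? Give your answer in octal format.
Convert 0o2732 (octal) → 2×512 + 7×64 + 3×8 + 2 = 1498 (decimal)
Convert 6 thousands, 2 tens (place-value notation) → 6×1000 + 2×10 = 6020 (decimal)
Compute 1498 + 6020 = 7518
Convert 7518 (decimal) → 7518 = 1×4096 + 6×512 + 5×64 + 3×8 + 6 → 0o16536 (octal)
0o16536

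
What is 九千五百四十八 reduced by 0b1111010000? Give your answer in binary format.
Convert 九千五百四十八 (Chinese numeral) → 9×1000 + 5×100 + 4×10 + 8 = 9548 (decimal)
Convert 0b1111010000 (binary) → 512 + 256 + 128 + 64 + 16 = 976 (decimal)
Compute 9548 - 976 = 8572
Convert 8572 (decimal) → 8572 = 8192 + 256 + 64 + 32 + 16 + 8 + 4 → 0b10000101111100 (binary)
0b10000101111100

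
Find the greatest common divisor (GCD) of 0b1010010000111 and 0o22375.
Convert 0b1010010000111 (binary) → 4096 + 1024 + 128 + 4 + 2 + 1 = 5255 (decimal)
Convert 0o22375 (octal) → 2×4096 + 2×512 + 3×64 + 7×8 + 5 = 9469 (decimal)
Compute gcd(5255, 9469) = 1
1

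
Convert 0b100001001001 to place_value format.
Convert 0b100001001001 (binary) → 2048 + 64 + 8 + 1 = 2121 (decimal)
Convert 2121 (decimal) → 2121 = 2×1000 + 1×100 + 2×10 + 1 → 2 thousands, 1 hundred, 2 tens, 1 one (place-value notation)
2 thousands, 1 hundred, 2 tens, 1 one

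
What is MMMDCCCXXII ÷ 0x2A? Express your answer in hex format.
Convert MMMDCCCXXII (Roman numeral) → 1000 + 1000 + 1000 + 500 + 100 + 100 + 100 + 10 + 10 + 1 + 1 = 3822 (decimal)
Convert 0x2A (hexadecimal) → 2×16 + 10 = 42 (decimal)
Compute 3822 ÷ 42 = 91
Convert 91 (decimal) → 91 = 5×16 + 11 → 0x5B (hexadecimal)
0x5B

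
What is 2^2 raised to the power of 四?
Convert 2^2 (power) → 4 (decimal)
Convert 四 (Chinese numeral) → 4 (decimal)
Compute 4 ^ 4 = 256
256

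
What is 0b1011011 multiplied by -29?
Convert 0b1011011 (binary) → 64 + 16 + 8 + 2 + 1 = 91 (decimal)
Compute 91 × -29 = -2639
-2639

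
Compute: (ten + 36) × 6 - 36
Convert ten (English words) → 10 (decimal)
Expression in decimal: (10 + 36) × 6 - 36
Parentheses first: 10 + 36 = 46
Multiply: 46 × 6 = 276
Subtract: 276 - 36 = 240
240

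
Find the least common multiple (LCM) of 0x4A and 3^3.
Convert 0x4A (hexadecimal) → 4×16 + 10 = 74 (decimal)
Convert 3^3 (power) → 27 (decimal)
Compute lcm(74, 27) = 1998
1998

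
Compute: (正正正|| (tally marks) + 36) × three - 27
Convert 正正正|| (tally marks) → 5 + 5 + 5 + 2 = 17 (decimal)
Convert three (English words) → 3 (decimal)
Expression in decimal: (17 + 36) × 3 - 27
Parentheses first: 17 + 36 = 53
Multiply: 53 × 3 = 159
Subtract: 159 - 27 = 132
132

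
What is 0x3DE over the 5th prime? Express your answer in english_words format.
Convert 0x3DE (hexadecimal) → 3×256 + 13×16 + 14 = 990 (decimal)
Convert the 5th prime (prime index) → 11 (decimal)
Compute 990 ÷ 11 = 90
Convert 90 (decimal) → ninety (English words)
ninety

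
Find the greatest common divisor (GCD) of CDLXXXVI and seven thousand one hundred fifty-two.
Convert CDLXXXVI (Roman numeral) → 400 + 50 + 10 + 10 + 10 + 5 + 1 = 486 (decimal)
Convert seven thousand one hundred fifty-two (English words) → 7×1000 + 1×100 + 52 = 7152 (decimal)
Compute gcd(486, 7152) = 6
6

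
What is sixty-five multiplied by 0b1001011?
Convert sixty-five (English words) → 65 (decimal)
Convert 0b1001011 (binary) → 64 + 8 + 2 + 1 = 75 (decimal)
Compute 65 × 75 = 4875
4875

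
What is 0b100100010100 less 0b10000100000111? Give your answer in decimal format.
Convert 0b100100010100 (binary) → 2048 + 256 + 16 + 4 = 2324 (decimal)
Convert 0b10000100000111 (binary) → 8192 + 256 + 4 + 2 + 1 = 8455 (decimal)
Compute 2324 - 8455 = -6131
-6131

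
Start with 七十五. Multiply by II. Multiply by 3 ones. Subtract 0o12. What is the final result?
Convert 七十五 (Chinese numeral) → 7×10 + 5 = 75 (decimal)
Start: 75
Convert II (Roman numeral) → 1 + 1 = 2 (decimal)
75 × 2 = 150
Convert 3 ones (place-value notation) → 3 (decimal)
150 × 3 = 450
Convert 0o12 (octal) → 1×8 + 2 = 10 (decimal)
450 - 10 = 440
440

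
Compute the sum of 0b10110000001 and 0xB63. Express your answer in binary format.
Convert 0b10110000001 (binary) → 1024 + 256 + 128 + 1 = 1409 (decimal)
Convert 0xB63 (hexadecimal) → 11×256 + 6×16 + 3 = 2915 (decimal)
Compute 1409 + 2915 = 4324
Convert 4324 (decimal) → 4324 = 4096 + 128 + 64 + 32 + 4 → 0b1000011100100 (binary)
0b1000011100100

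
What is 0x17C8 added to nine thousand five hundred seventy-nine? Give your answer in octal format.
Convert 0x17C8 (hexadecimal) → 1×4096 + 7×256 + 12×16 + 8 = 6088 (decimal)
Convert nine thousand five hundred seventy-nine (English words) → 9×1000 + 5×100 + 79 = 9579 (decimal)
Compute 6088 + 9579 = 15667
Convert 15667 (decimal) → 15667 = 3×4096 + 6×512 + 4×64 + 6×8 + 3 → 0o36463 (octal)
0o36463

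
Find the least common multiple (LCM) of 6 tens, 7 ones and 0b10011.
Convert 6 tens, 7 ones (place-value notation) → 6×10 + 7 = 67 (decimal)
Convert 0b10011 (binary) → 16 + 2 + 1 = 19 (decimal)
Compute lcm(67, 19) = 1273
1273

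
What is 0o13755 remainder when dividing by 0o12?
Convert 0o13755 (octal) → 1×4096 + 3×512 + 7×64 + 5×8 + 5 = 6125 (decimal)
Convert 0o12 (octal) → 1×8 + 2 = 10 (decimal)
Compute 6125 mod 10 = 5
5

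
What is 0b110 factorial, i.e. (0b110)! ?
Convert 0b110 (binary) → 4 + 2 = 6 (decimal)
Compute 6! = 720
720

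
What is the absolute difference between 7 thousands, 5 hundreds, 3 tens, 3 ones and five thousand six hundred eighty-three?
Convert 7 thousands, 5 hundreds, 3 tens, 3 ones (place-value notation) → 7×1000 + 5×100 + 3×10 + 3 = 7533 (decimal)
Convert five thousand six hundred eighty-three (English words) → 5×1000 + 6×100 + 83 = 5683 (decimal)
Compute |7533 - 5683| = 1850
1850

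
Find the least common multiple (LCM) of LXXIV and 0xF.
Convert LXXIV (Roman numeral) → 50 + 10 + 10 + 4 = 74 (decimal)
Convert 0xF (hexadecimal) → 15 (decimal)
Compute lcm(74, 15) = 1110
1110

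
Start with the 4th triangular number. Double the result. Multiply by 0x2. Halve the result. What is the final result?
Convert the 4th triangular number (triangular index) → 4×5/2 = 10 (decimal)
Start: 10
10 × 2 = 20
Convert 0x2 (hexadecimal) → 2 (decimal)
20 × 2 = 40
40 ÷ 2 = 20
20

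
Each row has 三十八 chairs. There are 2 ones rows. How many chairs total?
Convert 三十八 (Chinese numeral) → 3×10 + 8 = 38 (decimal)
Convert 2 ones (place-value notation) → 2 (decimal)
Compute 38 × 2 = 76
76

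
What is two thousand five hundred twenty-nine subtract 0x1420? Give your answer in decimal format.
Convert two thousand five hundred twenty-nine (English words) → 2×1000 + 5×100 + 29 = 2529 (decimal)
Convert 0x1420 (hexadecimal) → 1×4096 + 4×256 + 2×16 = 5152 (decimal)
Compute 2529 - 5152 = -2623
-2623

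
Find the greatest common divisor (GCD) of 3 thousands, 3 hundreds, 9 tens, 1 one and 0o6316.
Convert 3 thousands, 3 hundreds, 9 tens, 1 one (place-value notation) → 3×1000 + 3×100 + 9×10 + 1 = 3391 (decimal)
Convert 0o6316 (octal) → 6×512 + 3×64 + 1×8 + 6 = 3278 (decimal)
Compute gcd(3391, 3278) = 1
1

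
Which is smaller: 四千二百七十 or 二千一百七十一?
Convert 四千二百七十 (Chinese numeral) → 4×1000 + 2×100 + 7×10 = 4270 (decimal)
Convert 二千一百七十一 (Chinese numeral) → 2×1000 + 1×100 + 7×10 + 1 = 2171 (decimal)
Compare 4270 vs 2171: smaller = 2171
2171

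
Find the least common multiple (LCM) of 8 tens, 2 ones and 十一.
Convert 8 tens, 2 ones (place-value notation) → 8×10 + 2 = 82 (decimal)
Convert 十一 (Chinese numeral) → 1×10 + 1 = 11 (decimal)
Compute lcm(82, 11) = 902
902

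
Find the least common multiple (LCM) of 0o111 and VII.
Convert 0o111 (octal) → 1×64 + 1×8 + 1 = 73 (decimal)
Convert VII (Roman numeral) → 5 + 1 + 1 = 7 (decimal)
Compute lcm(73, 7) = 511
511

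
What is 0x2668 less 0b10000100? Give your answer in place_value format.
Convert 0x2668 (hexadecimal) → 2×4096 + 6×256 + 6×16 + 8 = 9832 (decimal)
Convert 0b10000100 (binary) → 128 + 4 = 132 (decimal)
Compute 9832 - 132 = 9700
Convert 9700 (decimal) → 9700 = 9×1000 + 7×100 → 9 thousands, 7 hundreds (place-value notation)
9 thousands, 7 hundreds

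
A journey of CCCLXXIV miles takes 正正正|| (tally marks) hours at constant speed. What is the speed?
Convert CCCLXXIV (Roman numeral) → 100 + 100 + 100 + 50 + 10 + 10 + 4 = 374 (decimal)
Convert 正正正|| (tally marks) → 5 + 5 + 5 + 2 = 17 (decimal)
Compute 374 ÷ 17 = 22
22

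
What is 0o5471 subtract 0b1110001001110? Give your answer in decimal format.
Convert 0o5471 (octal) → 5×512 + 4×64 + 7×8 + 1 = 2873 (decimal)
Convert 0b1110001001110 (binary) → 4096 + 2048 + 1024 + 64 + 8 + 4 + 2 = 7246 (decimal)
Compute 2873 - 7246 = -4373
-4373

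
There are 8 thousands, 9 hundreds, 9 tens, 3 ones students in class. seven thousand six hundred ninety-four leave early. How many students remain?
Convert 8 thousands, 9 hundreds, 9 tens, 3 ones (place-value notation) → 8×1000 + 9×100 + 9×10 + 3 = 8993 (decimal)
Convert seven thousand six hundred ninety-four (English words) → 7×1000 + 6×100 + 94 = 7694 (decimal)
Compute 8993 - 7694 = 1299
1299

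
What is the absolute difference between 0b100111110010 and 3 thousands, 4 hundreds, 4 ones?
Convert 0b100111110010 (binary) → 2048 + 256 + 128 + 64 + 32 + 16 + 2 = 2546 (decimal)
Convert 3 thousands, 4 hundreds, 4 ones (place-value notation) → 3×1000 + 4×100 + 4 = 3404 (decimal)
Compute |2546 - 3404| = 858
858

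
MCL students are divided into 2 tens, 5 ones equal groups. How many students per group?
Convert MCL (Roman numeral) → 1000 + 100 + 50 = 1150 (decimal)
Convert 2 tens, 5 ones (place-value notation) → 2×10 + 5 = 25 (decimal)
Compute 1150 ÷ 25 = 46
46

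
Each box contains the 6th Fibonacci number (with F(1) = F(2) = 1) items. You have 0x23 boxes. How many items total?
Convert the 6th Fibonacci number (with F(1) = F(2) = 1) (Fibonacci index) → 1, 1, 2, 3, 5, 8 → 8 (decimal)
Convert 0x23 (hexadecimal) → 2×16 + 3 = 35 (decimal)
Compute 8 × 35 = 280
280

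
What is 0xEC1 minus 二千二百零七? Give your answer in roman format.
Convert 0xEC1 (hexadecimal) → 14×256 + 12×16 + 1 = 3777 (decimal)
Convert 二千二百零七 (Chinese numeral) → 2×1000 + 2×100 + 7 = 2207 (decimal)
Compute 3777 - 2207 = 1570
Convert 1570 (decimal) → 1570 = 1000 + 500 + 50 + 10 + 10 → MDLXX (Roman numeral)
MDLXX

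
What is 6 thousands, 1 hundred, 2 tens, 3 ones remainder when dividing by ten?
Convert 6 thousands, 1 hundred, 2 tens, 3 ones (place-value notation) → 6×1000 + 1×100 + 2×10 + 3 = 6123 (decimal)
Convert ten (English words) → 10 (decimal)
Compute 6123 mod 10 = 3
3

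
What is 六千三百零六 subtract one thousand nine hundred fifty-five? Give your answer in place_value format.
Convert 六千三百零六 (Chinese numeral) → 6×1000 + 3×100 + 6 = 6306 (decimal)
Convert one thousand nine hundred fifty-five (English words) → 1×1000 + 9×100 + 55 = 1955 (decimal)
Compute 6306 - 1955 = 4351
Convert 4351 (decimal) → 4351 = 4×1000 + 3×100 + 5×10 + 1 → 4 thousands, 3 hundreds, 5 tens, 1 one (place-value notation)
4 thousands, 3 hundreds, 5 tens, 1 one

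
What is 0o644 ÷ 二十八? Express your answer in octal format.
Convert 0o644 (octal) → 6×64 + 4×8 + 4 = 420 (decimal)
Convert 二十八 (Chinese numeral) → 2×10 + 8 = 28 (decimal)
Compute 420 ÷ 28 = 15
Convert 15 (decimal) → 15 = 1×8 + 7 → 0o17 (octal)
0o17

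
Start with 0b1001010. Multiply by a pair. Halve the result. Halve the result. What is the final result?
Convert 0b1001010 (binary) → 64 + 8 + 2 = 74 (decimal)
Start: 74
Convert a pair (colloquial) → 2 (decimal)
74 × 2 = 148
148 ÷ 2 = 74
74 ÷ 2 = 37
37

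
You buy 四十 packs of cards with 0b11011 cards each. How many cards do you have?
Convert 0b11011 (binary) → 16 + 8 + 2 + 1 = 27 (decimal)
Convert 四十 (Chinese numeral) → 4×10 = 40 (decimal)
Compute 27 × 40 = 1080
1080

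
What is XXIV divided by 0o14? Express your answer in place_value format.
Convert XXIV (Roman numeral) → 10 + 10 + 4 = 24 (decimal)
Convert 0o14 (octal) → 1×8 + 4 = 12 (decimal)
Compute 24 ÷ 12 = 2
Convert 2 (decimal) → 2 ones (place-value notation)
2 ones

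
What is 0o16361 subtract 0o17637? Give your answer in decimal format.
Convert 0o16361 (octal) → 1×4096 + 6×512 + 3×64 + 6×8 + 1 = 7409 (decimal)
Convert 0o17637 (octal) → 1×4096 + 7×512 + 6×64 + 3×8 + 7 = 8095 (decimal)
Compute 7409 - 8095 = -686
-686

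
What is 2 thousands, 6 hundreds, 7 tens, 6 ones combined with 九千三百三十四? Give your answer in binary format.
Convert 2 thousands, 6 hundreds, 7 tens, 6 ones (place-value notation) → 2×1000 + 6×100 + 7×10 + 6 = 2676 (decimal)
Convert 九千三百三十四 (Chinese numeral) → 9×1000 + 3×100 + 3×10 + 4 = 9334 (decimal)
Compute 2676 + 9334 = 12010
Convert 12010 (decimal) → 12010 = 8192 + 2048 + 1024 + 512 + 128 + 64 + 32 + 8 + 2 → 0b10111011101010 (binary)
0b10111011101010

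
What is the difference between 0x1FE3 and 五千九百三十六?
Convert 0x1FE3 (hexadecimal) → 1×4096 + 15×256 + 14×16 + 3 = 8163 (decimal)
Convert 五千九百三十六 (Chinese numeral) → 5×1000 + 9×100 + 3×10 + 6 = 5936 (decimal)
Difference: |8163 - 5936| = 2227
2227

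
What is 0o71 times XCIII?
Convert 0o71 (octal) → 7×8 + 1 = 57 (decimal)
Convert XCIII (Roman numeral) → 90 + 1 + 1 + 1 = 93 (decimal)
Compute 57 × 93 = 5301
5301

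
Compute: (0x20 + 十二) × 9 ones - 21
Convert 0x20 (hexadecimal) → 2×16 = 32 (decimal)
Convert 十二 (Chinese numeral) → 1×10 + 2 = 12 (decimal)
Convert 9 ones (place-value notation) → 9 (decimal)
Expression in decimal: (32 + 12) × 9 - 21
Parentheses first: 32 + 12 = 44
Multiply: 44 × 9 = 396
Subtract: 396 - 21 = 375
375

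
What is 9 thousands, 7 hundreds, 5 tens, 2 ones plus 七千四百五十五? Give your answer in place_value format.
Convert 9 thousands, 7 hundreds, 5 tens, 2 ones (place-value notation) → 9×1000 + 7×100 + 5×10 + 2 = 9752 (decimal)
Convert 七千四百五十五 (Chinese numeral) → 7×1000 + 4×100 + 5×10 + 5 = 7455 (decimal)
Compute 9752 + 7455 = 17207
Convert 17207 (decimal) → 17207 = 17×1000 + 2×100 + 7 → 17 thousands, 2 hundreds, 7 ones (place-value notation)
17 thousands, 2 hundreds, 7 ones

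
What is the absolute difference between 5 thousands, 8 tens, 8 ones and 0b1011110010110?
Convert 5 thousands, 8 tens, 8 ones (place-value notation) → 5×1000 + 8×10 + 8 = 5088 (decimal)
Convert 0b1011110010110 (binary) → 4096 + 1024 + 512 + 256 + 128 + 16 + 4 + 2 = 6038 (decimal)
Compute |5088 - 6038| = 950
950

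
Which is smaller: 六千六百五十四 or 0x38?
Convert 六千六百五十四 (Chinese numeral) → 6×1000 + 6×100 + 5×10 + 4 = 6654 (decimal)
Convert 0x38 (hexadecimal) → 3×16 + 8 = 56 (decimal)
Compare 6654 vs 56: smaller = 56
56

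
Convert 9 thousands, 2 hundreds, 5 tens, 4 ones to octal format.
Convert 9 thousands, 2 hundreds, 5 tens, 4 ones (place-value notation) → 9×1000 + 2×100 + 5×10 + 4 = 9254 (decimal)
Convert 9254 (decimal) → 9254 = 2×4096 + 2×512 + 4×8 + 6 → 0o22046 (octal)
0o22046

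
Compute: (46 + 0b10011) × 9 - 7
Convert 0b10011 (binary) → 16 + 2 + 1 = 19 (decimal)
Expression in decimal: (46 + 19) × 9 - 7
Parentheses first: 46 + 19 = 65
Multiply: 65 × 9 = 585
Subtract: 585 - 7 = 578
578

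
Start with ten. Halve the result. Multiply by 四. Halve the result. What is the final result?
Convert ten (English words) → 10 (decimal)
Start: 10
10 ÷ 2 = 5
Convert 四 (Chinese numeral) → 4 (decimal)
5 × 4 = 20
20 ÷ 2 = 10
10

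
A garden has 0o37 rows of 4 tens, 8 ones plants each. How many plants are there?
Convert 4 tens, 8 ones (place-value notation) → 4×10 + 8 = 48 (decimal)
Convert 0o37 (octal) → 3×8 + 7 = 31 (decimal)
Compute 48 × 31 = 1488
1488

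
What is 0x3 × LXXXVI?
Convert 0x3 (hexadecimal) → 3 (decimal)
Convert LXXXVI (Roman numeral) → 50 + 10 + 10 + 10 + 5 + 1 = 86 (decimal)
Compute 3 × 86 = 258
258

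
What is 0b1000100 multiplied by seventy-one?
Convert 0b1000100 (binary) → 64 + 4 = 68 (decimal)
Convert seventy-one (English words) → 71 (decimal)
Compute 68 × 71 = 4828
4828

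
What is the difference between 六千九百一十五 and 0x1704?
Convert 六千九百一十五 (Chinese numeral) → 6×1000 + 9×100 + 1×10 + 5 = 6915 (decimal)
Convert 0x1704 (hexadecimal) → 1×4096 + 7×256 + 4 = 5892 (decimal)
Difference: |6915 - 5892| = 1023
1023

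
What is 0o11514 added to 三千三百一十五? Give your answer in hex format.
Convert 0o11514 (octal) → 1×4096 + 1×512 + 5×64 + 1×8 + 4 = 4940 (decimal)
Convert 三千三百一十五 (Chinese numeral) → 3×1000 + 3×100 + 1×10 + 5 = 3315 (decimal)
Compute 4940 + 3315 = 8255
Convert 8255 (decimal) → 8255 = 2×4096 + 3×16 + 15 → 0x203F (hexadecimal)
0x203F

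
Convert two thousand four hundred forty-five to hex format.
Convert two thousand four hundred forty-five (English words) → 2×1000 + 4×100 + 45 = 2445 (decimal)
Convert 2445 (decimal) → 2445 = 9×256 + 8×16 + 13 → 0x98D (hexadecimal)
0x98D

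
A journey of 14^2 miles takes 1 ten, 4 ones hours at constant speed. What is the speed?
Convert 14^2 (power) → 196 (decimal)
Convert 1 ten, 4 ones (place-value notation) → 1×10 + 4 = 14 (decimal)
Compute 196 ÷ 14 = 14
14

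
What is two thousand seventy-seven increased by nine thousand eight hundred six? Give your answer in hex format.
Convert two thousand seventy-seven (English words) → 2×1000 + 77 = 2077 (decimal)
Convert nine thousand eight hundred six (English words) → 9×1000 + 8×100 + 6 = 9806 (decimal)
Compute 2077 + 9806 = 11883
Convert 11883 (decimal) → 11883 = 2×4096 + 14×256 + 6×16 + 11 → 0x2E6B (hexadecimal)
0x2E6B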